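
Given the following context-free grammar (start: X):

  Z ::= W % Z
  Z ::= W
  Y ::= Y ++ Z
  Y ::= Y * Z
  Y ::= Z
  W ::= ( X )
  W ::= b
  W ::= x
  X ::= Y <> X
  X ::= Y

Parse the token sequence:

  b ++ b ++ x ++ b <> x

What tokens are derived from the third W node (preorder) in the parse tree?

[X [Y [Y [Y [Y [Z [W b]]] ++ [Z [W b]]] ++ [Z [W x]]] ++ [Z [W b]]] <> [X [Y [Z [W x]]]]]

x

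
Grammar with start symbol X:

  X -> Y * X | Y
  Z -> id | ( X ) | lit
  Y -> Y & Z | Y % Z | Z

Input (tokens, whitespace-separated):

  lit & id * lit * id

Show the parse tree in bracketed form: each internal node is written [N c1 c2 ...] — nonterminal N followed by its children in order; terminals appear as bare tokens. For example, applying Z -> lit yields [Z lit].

X
Y * X
Y & Z * X
Z & Z * X
lit & Z * X
lit & id * X
lit & id * Y * X
lit & id * Z * X
lit & id * lit * X
lit & id * lit * Y
lit & id * lit * Z
lit & id * lit * id

[X [Y [Y [Z lit]] & [Z id]] * [X [Y [Z lit]] * [X [Y [Z id]]]]]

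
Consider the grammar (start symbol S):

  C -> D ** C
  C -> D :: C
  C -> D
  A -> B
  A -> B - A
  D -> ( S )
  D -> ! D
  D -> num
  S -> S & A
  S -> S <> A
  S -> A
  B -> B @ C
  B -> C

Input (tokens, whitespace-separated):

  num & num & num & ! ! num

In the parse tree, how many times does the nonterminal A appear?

4

[S [S [S [S [A [B [C [D num]]]]] & [A [B [C [D num]]]]] & [A [B [C [D num]]]]] & [A [B [C [D ! [D ! [D num]]]]]]]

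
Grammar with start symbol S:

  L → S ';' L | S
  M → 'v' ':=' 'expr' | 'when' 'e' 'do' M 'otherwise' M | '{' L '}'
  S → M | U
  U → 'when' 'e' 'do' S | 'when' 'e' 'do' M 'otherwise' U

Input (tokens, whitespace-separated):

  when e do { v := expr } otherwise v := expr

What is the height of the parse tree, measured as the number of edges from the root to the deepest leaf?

6

[S [M when e do [M { [L [S [M v := expr]]] }] otherwise [M v := expr]]]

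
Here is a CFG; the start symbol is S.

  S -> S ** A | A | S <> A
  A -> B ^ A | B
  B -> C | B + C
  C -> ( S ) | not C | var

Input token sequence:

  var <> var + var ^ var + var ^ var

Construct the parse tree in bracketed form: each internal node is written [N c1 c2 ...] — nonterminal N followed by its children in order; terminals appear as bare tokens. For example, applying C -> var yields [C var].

[S [S [A [B [C var]]]] <> [A [B [B [C var]] + [C var]] ^ [A [B [B [C var]] + [C var]] ^ [A [B [C var]]]]]]

S
S <> A
A <> A
B <> A
C <> A
var <> A
var <> B ^ A
var <> B + C ^ A
var <> C + C ^ A
var <> var + C ^ A
var <> var + var ^ A
var <> var + var ^ B ^ A
var <> var + var ^ B + C ^ A
var <> var + var ^ C + C ^ A
var <> var + var ^ var + C ^ A
var <> var + var ^ var + var ^ A
var <> var + var ^ var + var ^ B
var <> var + var ^ var + var ^ C
var <> var + var ^ var + var ^ var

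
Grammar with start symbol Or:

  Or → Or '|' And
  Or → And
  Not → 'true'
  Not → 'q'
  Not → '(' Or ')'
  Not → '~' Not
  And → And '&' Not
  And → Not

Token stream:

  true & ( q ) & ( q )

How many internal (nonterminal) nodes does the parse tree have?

13

[Or [And [And [And [Not true]] & [Not ( [Or [And [Not q]]] )]] & [Not ( [Or [And [Not q]]] )]]]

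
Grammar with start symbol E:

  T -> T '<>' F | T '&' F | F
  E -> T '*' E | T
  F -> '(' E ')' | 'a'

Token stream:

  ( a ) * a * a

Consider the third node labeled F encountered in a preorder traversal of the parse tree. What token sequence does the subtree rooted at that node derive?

a

[E [T [F ( [E [T [F a]]] )]] * [E [T [F a]] * [E [T [F a]]]]]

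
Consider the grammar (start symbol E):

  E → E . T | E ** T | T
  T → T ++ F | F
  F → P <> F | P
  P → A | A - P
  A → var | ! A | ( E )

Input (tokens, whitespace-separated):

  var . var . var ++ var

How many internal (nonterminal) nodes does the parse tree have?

19

[E [E [E [T [F [P [A var]]]]] . [T [F [P [A var]]]]] . [T [T [F [P [A var]]]] ++ [F [P [A var]]]]]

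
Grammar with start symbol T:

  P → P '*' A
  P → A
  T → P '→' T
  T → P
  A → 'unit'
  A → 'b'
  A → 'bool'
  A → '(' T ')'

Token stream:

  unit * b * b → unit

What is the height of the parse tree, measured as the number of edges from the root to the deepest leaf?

[T [P [P [P [A unit]] * [A b]] * [A b]] → [T [P [A unit]]]]

5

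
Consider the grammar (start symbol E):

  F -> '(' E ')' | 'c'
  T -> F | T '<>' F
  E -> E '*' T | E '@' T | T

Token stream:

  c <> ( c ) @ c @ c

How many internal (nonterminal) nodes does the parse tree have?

14

[E [E [E [T [T [F c]] <> [F ( [E [T [F c]]] )]]] @ [T [F c]]] @ [T [F c]]]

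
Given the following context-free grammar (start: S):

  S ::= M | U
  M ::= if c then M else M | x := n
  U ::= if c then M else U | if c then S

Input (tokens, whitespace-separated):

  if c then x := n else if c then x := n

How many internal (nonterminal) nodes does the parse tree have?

[S [U if c then [M x := n] else [U if c then [S [M x := n]]]]]

6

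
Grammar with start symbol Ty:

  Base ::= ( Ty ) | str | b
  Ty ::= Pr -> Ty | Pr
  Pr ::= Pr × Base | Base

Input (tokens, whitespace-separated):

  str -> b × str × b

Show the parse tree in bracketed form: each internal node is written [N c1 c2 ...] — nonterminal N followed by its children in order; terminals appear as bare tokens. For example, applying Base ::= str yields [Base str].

Ty
Pr -> Ty
Base -> Ty
str -> Ty
str -> Pr
str -> Pr × Base
str -> Pr × Base × Base
str -> Base × Base × Base
str -> b × Base × Base
str -> b × str × Base
str -> b × str × b

[Ty [Pr [Base str]] -> [Ty [Pr [Pr [Pr [Base b]] × [Base str]] × [Base b]]]]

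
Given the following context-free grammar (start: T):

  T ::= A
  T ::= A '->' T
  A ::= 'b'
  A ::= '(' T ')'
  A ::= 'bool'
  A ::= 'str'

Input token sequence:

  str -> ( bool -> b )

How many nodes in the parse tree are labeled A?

4

[T [A str] -> [T [A ( [T [A bool] -> [T [A b]]] )]]]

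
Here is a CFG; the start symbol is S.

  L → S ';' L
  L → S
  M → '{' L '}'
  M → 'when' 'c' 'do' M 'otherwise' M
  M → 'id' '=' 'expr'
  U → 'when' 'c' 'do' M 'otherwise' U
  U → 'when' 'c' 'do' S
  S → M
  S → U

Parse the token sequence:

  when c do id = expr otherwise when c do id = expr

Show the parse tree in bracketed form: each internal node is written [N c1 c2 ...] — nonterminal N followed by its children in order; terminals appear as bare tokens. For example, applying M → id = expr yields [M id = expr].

S
U
when c do M otherwise U
when c do id = expr otherwise U
when c do id = expr otherwise when c do S
when c do id = expr otherwise when c do M
when c do id = expr otherwise when c do id = expr

[S [U when c do [M id = expr] otherwise [U when c do [S [M id = expr]]]]]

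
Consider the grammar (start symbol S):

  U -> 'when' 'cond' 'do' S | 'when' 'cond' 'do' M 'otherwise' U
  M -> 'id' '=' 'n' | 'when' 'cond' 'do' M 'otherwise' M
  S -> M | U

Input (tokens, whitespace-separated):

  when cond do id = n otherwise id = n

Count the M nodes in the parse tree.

3

[S [M when cond do [M id = n] otherwise [M id = n]]]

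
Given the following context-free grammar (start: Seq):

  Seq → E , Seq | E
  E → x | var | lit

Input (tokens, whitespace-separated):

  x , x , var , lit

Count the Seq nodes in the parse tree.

4

[Seq [E x] , [Seq [E x] , [Seq [E var] , [Seq [E lit]]]]]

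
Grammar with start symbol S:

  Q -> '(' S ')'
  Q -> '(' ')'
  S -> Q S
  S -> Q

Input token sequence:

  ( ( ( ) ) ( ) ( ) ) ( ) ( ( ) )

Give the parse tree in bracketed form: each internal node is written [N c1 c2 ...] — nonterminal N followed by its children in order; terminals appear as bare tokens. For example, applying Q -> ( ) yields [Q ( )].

[S [Q ( [S [Q ( [S [Q ( )]] )] [S [Q ( )] [S [Q ( )]]]] )] [S [Q ( )] [S [Q ( [S [Q ( )]] )]]]]

S
Q S
( S ) S
( Q S ) S
( ( S ) S ) S
( ( Q ) S ) S
( ( ( ) ) S ) S
( ( ( ) ) Q S ) S
( ( ( ) ) ( ) S ) S
( ( ( ) ) ( ) Q ) S
( ( ( ) ) ( ) ( ) ) S
( ( ( ) ) ( ) ( ) ) Q S
( ( ( ) ) ( ) ( ) ) ( ) S
( ( ( ) ) ( ) ( ) ) ( ) Q
( ( ( ) ) ( ) ( ) ) ( ) ( S )
( ( ( ) ) ( ) ( ) ) ( ) ( Q )
( ( ( ) ) ( ) ( ) ) ( ) ( ( ) )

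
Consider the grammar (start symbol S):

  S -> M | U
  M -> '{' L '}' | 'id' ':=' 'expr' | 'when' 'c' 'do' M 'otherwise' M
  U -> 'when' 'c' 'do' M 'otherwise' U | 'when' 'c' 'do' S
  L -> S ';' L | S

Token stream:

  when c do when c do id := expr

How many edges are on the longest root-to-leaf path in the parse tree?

[S [U when c do [S [U when c do [S [M id := expr]]]]]]

6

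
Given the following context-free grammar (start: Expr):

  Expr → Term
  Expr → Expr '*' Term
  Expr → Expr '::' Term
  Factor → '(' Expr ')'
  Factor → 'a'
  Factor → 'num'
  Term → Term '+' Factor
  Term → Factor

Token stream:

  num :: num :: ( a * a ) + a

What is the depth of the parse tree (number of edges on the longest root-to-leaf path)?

[Expr [Expr [Expr [Term [Factor num]]] :: [Term [Factor num]]] :: [Term [Term [Factor ( [Expr [Expr [Term [Factor a]]] * [Term [Factor a]]] )]] + [Factor a]]]

8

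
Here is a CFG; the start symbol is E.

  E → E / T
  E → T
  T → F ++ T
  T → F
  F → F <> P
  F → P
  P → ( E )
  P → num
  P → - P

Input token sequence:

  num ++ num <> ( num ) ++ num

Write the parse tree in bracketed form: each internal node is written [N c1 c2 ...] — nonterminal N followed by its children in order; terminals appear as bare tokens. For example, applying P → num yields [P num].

[E [T [F [P num]] ++ [T [F [F [P num]] <> [P ( [E [T [F [P num]]]] )]] ++ [T [F [P num]]]]]]

E
T
F ++ T
P ++ T
num ++ T
num ++ F ++ T
num ++ F <> P ++ T
num ++ P <> P ++ T
num ++ num <> P ++ T
num ++ num <> ( E ) ++ T
num ++ num <> ( T ) ++ T
num ++ num <> ( F ) ++ T
num ++ num <> ( P ) ++ T
num ++ num <> ( num ) ++ T
num ++ num <> ( num ) ++ F
num ++ num <> ( num ) ++ P
num ++ num <> ( num ) ++ num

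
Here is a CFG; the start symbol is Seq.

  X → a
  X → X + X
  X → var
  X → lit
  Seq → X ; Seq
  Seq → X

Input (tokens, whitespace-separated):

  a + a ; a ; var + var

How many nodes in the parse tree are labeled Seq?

[Seq [X [X a] + [X a]] ; [Seq [X a] ; [Seq [X [X var] + [X var]]]]]

3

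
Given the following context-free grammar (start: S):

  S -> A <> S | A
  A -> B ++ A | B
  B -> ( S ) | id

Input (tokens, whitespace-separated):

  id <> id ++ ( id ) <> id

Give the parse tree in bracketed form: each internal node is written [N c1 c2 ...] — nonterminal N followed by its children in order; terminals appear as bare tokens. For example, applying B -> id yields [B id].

S
A <> S
B <> S
id <> S
id <> A <> S
id <> B ++ A <> S
id <> id ++ A <> S
id <> id ++ B <> S
id <> id ++ ( S ) <> S
id <> id ++ ( A ) <> S
id <> id ++ ( B ) <> S
id <> id ++ ( id ) <> S
id <> id ++ ( id ) <> A
id <> id ++ ( id ) <> B
id <> id ++ ( id ) <> id

[S [A [B id]] <> [S [A [B id] ++ [A [B ( [S [A [B id]]] )]]] <> [S [A [B id]]]]]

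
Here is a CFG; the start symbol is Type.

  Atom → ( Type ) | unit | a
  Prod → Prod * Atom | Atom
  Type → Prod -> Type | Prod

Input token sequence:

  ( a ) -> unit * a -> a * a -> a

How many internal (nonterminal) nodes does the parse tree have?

[Type [Prod [Atom ( [Type [Prod [Atom a]]] )]] -> [Type [Prod [Prod [Atom unit]] * [Atom a]] -> [Type [Prod [Prod [Atom a]] * [Atom a]] -> [Type [Prod [Atom a]]]]]]

19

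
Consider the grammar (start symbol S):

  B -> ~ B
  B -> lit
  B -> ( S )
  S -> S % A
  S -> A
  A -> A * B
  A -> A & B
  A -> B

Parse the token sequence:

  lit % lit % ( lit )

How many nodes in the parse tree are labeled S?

[S [S [S [A [B lit]]] % [A [B lit]]] % [A [B ( [S [A [B lit]]] )]]]

4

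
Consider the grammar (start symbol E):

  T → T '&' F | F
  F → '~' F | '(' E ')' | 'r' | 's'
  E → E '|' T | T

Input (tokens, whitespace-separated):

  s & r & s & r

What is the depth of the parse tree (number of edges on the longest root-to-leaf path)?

6

[E [T [T [T [T [F s]] & [F r]] & [F s]] & [F r]]]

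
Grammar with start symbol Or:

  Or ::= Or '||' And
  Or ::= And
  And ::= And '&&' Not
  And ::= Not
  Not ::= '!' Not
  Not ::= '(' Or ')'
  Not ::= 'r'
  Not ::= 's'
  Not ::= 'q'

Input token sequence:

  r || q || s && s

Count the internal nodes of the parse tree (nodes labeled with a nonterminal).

[Or [Or [Or [And [Not r]]] || [And [Not q]]] || [And [And [Not s]] && [Not s]]]

11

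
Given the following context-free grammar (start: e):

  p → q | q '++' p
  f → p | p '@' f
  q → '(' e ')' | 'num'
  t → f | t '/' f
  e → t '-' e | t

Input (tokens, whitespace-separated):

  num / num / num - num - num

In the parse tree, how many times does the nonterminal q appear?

5

[e [t [t [t [f [p [q num]]]] / [f [p [q num]]]] / [f [p [q num]]]] - [e [t [f [p [q num]]]] - [e [t [f [p [q num]]]]]]]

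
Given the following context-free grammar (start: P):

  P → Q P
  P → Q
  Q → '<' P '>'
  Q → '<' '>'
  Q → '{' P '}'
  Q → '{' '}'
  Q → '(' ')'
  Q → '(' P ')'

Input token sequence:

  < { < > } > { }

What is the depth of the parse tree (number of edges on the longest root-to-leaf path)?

6

[P [Q < [P [Q { [P [Q < >]] }]] >] [P [Q { }]]]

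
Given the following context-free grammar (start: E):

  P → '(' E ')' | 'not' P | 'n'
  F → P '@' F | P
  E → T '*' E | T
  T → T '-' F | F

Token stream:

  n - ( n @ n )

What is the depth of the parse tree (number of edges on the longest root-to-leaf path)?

[E [T [T [F [P n]]] - [F [P ( [E [T [F [P n] @ [F [P n]]]]] )]]]]

9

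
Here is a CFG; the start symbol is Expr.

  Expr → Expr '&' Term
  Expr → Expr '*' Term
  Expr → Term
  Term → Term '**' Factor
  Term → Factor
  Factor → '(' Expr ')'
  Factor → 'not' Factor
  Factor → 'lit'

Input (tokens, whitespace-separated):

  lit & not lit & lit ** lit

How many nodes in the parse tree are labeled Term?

4

[Expr [Expr [Expr [Term [Factor lit]]] & [Term [Factor not [Factor lit]]]] & [Term [Term [Factor lit]] ** [Factor lit]]]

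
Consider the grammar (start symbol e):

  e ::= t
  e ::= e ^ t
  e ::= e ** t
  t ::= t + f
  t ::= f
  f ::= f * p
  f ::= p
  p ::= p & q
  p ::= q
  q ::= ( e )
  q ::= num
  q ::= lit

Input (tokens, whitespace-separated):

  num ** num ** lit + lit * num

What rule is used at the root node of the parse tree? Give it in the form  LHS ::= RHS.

[e [e [e [t [f [p [q num]]]]] ** [t [f [p [q num]]]]] ** [t [t [f [p [q lit]]]] + [f [f [p [q lit]]] * [p [q num]]]]]

e ::= e ** t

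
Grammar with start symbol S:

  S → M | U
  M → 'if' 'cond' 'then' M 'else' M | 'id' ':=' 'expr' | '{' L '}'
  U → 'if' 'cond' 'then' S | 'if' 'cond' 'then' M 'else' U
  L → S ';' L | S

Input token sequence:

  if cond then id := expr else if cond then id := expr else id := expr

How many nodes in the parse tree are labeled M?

5

[S [M if cond then [M id := expr] else [M if cond then [M id := expr] else [M id := expr]]]]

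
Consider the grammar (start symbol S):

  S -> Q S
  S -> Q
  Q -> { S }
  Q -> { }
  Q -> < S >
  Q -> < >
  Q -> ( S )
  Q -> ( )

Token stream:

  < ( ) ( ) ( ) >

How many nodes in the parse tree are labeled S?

4

[S [Q < [S [Q ( )] [S [Q ( )] [S [Q ( )]]]] >]]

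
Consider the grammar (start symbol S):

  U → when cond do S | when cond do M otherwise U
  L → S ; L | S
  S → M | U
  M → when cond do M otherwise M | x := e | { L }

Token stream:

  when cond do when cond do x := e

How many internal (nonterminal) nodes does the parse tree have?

6

[S [U when cond do [S [U when cond do [S [M x := e]]]]]]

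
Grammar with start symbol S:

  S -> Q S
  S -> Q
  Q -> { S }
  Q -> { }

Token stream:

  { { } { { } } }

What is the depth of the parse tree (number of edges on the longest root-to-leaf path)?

7

[S [Q { [S [Q { }] [S [Q { [S [Q { }]] }]]] }]]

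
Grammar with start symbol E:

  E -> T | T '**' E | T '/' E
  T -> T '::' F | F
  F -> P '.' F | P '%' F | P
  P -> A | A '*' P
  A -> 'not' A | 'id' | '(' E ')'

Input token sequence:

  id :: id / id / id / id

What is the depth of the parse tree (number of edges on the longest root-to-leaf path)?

8

[E [T [T [F [P [A id]]]] :: [F [P [A id]]]] / [E [T [F [P [A id]]]] / [E [T [F [P [A id]]]] / [E [T [F [P [A id]]]]]]]]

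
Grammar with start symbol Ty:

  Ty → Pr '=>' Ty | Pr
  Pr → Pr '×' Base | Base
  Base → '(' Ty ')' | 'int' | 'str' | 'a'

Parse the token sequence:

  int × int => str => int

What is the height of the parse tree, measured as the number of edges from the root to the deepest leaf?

[Ty [Pr [Pr [Base int]] × [Base int]] => [Ty [Pr [Base str]] => [Ty [Pr [Base int]]]]]

5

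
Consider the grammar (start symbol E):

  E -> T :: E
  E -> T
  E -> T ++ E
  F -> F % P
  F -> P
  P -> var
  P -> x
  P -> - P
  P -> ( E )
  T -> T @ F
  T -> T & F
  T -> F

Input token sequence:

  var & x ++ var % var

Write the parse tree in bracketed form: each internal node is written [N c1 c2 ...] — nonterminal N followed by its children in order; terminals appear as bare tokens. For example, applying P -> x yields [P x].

E
T ++ E
T & F ++ E
F & F ++ E
P & F ++ E
var & F ++ E
var & P ++ E
var & x ++ E
var & x ++ T
var & x ++ F
var & x ++ F % P
var & x ++ P % P
var & x ++ var % P
var & x ++ var % var

[E [T [T [F [P var]]] & [F [P x]]] ++ [E [T [F [F [P var]] % [P var]]]]]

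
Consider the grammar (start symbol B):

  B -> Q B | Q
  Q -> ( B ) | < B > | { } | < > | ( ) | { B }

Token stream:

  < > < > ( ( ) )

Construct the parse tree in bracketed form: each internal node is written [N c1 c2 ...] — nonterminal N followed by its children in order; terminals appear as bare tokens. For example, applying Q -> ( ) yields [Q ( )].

B
Q B
< > B
< > Q B
< > < > B
< > < > Q
< > < > ( B )
< > < > ( Q )
< > < > ( ( ) )

[B [Q < >] [B [Q < >] [B [Q ( [B [Q ( )]] )]]]]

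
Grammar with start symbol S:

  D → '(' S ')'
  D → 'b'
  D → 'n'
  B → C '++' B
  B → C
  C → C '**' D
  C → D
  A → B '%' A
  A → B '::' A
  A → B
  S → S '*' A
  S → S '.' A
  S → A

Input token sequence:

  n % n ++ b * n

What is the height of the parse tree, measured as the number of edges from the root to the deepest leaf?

[S [S [A [B [C [D n]]] % [A [B [C [D n]] ++ [B [C [D b]]]]]]] * [A [B [C [D n]]]]]

8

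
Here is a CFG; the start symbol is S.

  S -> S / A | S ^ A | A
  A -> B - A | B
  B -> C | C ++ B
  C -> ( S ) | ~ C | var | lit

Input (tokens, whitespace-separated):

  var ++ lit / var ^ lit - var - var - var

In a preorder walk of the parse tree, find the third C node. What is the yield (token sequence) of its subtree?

var

[S [S [S [A [B [C var] ++ [B [C lit]]]]] / [A [B [C var]]]] ^ [A [B [C lit]] - [A [B [C var]] - [A [B [C var]] - [A [B [C var]]]]]]]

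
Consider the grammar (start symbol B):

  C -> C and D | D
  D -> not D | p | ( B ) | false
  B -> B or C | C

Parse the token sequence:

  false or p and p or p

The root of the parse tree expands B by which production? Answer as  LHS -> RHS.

[B [B [B [C [D false]]] or [C [C [D p]] and [D p]]] or [C [D p]]]

B -> B or C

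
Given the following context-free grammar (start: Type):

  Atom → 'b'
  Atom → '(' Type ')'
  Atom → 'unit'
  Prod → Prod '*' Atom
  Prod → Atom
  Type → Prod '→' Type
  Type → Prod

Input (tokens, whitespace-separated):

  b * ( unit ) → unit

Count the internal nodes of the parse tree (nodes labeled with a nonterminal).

[Type [Prod [Prod [Atom b]] * [Atom ( [Type [Prod [Atom unit]]] )]] → [Type [Prod [Atom unit]]]]

11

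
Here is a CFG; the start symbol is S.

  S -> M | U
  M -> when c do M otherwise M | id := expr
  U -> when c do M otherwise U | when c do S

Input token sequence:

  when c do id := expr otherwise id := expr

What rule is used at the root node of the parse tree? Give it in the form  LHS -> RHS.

S -> M

[S [M when c do [M id := expr] otherwise [M id := expr]]]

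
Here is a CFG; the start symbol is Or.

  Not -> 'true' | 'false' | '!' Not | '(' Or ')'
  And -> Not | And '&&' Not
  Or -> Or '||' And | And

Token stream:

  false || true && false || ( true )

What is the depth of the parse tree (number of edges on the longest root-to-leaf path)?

[Or [Or [Or [And [Not false]]] || [And [And [Not true]] && [Not false]]] || [And [Not ( [Or [And [Not true]]] )]]]

6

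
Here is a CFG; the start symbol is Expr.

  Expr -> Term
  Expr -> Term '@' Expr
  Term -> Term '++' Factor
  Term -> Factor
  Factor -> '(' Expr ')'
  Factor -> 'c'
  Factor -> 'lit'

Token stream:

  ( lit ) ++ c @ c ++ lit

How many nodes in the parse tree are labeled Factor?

5

[Expr [Term [Term [Factor ( [Expr [Term [Factor lit]]] )]] ++ [Factor c]] @ [Expr [Term [Term [Factor c]] ++ [Factor lit]]]]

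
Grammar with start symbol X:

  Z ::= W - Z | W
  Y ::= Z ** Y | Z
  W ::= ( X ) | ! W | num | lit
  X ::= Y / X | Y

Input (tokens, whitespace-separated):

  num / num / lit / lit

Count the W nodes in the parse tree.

[X [Y [Z [W num]]] / [X [Y [Z [W num]]] / [X [Y [Z [W lit]]] / [X [Y [Z [W lit]]]]]]]

4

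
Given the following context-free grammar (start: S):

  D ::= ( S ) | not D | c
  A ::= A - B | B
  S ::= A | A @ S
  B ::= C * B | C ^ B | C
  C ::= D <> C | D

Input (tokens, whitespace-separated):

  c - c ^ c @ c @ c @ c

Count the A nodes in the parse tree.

[S [A [A [B [C [D c]]]] - [B [C [D c]] ^ [B [C [D c]]]]] @ [S [A [B [C [D c]]]] @ [S [A [B [C [D c]]]] @ [S [A [B [C [D c]]]]]]]]

5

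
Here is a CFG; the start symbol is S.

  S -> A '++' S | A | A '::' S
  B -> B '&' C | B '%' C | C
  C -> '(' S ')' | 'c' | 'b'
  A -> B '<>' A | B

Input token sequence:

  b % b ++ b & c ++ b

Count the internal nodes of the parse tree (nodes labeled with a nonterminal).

[S [A [B [B [C b]] % [C b]]] ++ [S [A [B [B [C b]] & [C c]]] ++ [S [A [B [C b]]]]]]

16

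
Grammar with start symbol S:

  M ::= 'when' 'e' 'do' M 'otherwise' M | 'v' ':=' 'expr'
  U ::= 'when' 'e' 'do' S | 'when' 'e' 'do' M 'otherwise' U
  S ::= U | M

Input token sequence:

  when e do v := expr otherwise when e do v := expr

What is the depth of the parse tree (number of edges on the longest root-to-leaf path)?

5

[S [U when e do [M v := expr] otherwise [U when e do [S [M v := expr]]]]]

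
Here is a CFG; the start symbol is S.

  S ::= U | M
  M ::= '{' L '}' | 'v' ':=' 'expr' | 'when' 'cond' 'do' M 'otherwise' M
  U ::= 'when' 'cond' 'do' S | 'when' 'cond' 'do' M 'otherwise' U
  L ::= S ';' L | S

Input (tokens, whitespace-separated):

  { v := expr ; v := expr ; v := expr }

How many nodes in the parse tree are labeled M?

[S [M { [L [S [M v := expr]] ; [L [S [M v := expr]] ; [L [S [M v := expr]]]]] }]]

4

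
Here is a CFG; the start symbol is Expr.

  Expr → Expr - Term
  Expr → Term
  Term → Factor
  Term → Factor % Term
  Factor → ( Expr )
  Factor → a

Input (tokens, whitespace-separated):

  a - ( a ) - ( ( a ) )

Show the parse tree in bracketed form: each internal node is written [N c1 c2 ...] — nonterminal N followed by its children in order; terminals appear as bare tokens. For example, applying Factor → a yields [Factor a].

Expr
Expr - Term
Expr - Term - Term
Term - Term - Term
Factor - Term - Term
a - Term - Term
a - Factor - Term
a - ( Expr ) - Term
a - ( Term ) - Term
a - ( Factor ) - Term
a - ( a ) - Term
a - ( a ) - Factor
a - ( a ) - ( Expr )
a - ( a ) - ( Term )
a - ( a ) - ( Factor )
a - ( a ) - ( ( Expr ) )
a - ( a ) - ( ( Term ) )
a - ( a ) - ( ( Factor ) )
a - ( a ) - ( ( a ) )

[Expr [Expr [Expr [Term [Factor a]]] - [Term [Factor ( [Expr [Term [Factor a]]] )]]] - [Term [Factor ( [Expr [Term [Factor ( [Expr [Term [Factor a]]] )]]] )]]]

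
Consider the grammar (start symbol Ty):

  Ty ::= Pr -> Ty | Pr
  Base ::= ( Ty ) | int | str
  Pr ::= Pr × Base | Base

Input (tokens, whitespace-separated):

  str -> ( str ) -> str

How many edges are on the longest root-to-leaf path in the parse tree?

[Ty [Pr [Base str]] -> [Ty [Pr [Base ( [Ty [Pr [Base str]]] )]] -> [Ty [Pr [Base str]]]]]

7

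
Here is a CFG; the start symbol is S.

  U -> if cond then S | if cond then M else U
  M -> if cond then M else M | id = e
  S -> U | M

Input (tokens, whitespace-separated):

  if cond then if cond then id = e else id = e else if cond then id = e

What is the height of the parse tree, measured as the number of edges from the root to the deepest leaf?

[S [U if cond then [M if cond then [M id = e] else [M id = e]] else [U if cond then [S [M id = e]]]]]

5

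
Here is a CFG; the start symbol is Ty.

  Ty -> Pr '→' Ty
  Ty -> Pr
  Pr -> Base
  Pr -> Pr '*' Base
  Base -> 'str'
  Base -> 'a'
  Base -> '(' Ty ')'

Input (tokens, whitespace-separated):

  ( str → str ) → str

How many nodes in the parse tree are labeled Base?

4

[Ty [Pr [Base ( [Ty [Pr [Base str]] → [Ty [Pr [Base str]]]] )]] → [Ty [Pr [Base str]]]]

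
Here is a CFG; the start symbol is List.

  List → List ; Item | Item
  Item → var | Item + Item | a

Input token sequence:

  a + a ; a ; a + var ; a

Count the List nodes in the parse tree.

4

[List [List [List [List [Item [Item a] + [Item a]]] ; [Item a]] ; [Item [Item a] + [Item var]]] ; [Item a]]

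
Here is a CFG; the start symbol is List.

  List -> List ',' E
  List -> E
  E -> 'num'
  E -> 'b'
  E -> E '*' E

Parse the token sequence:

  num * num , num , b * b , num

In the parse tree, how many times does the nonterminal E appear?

[List [List [List [List [E [E num] * [E num]]] , [E num]] , [E [E b] * [E b]]] , [E num]]

8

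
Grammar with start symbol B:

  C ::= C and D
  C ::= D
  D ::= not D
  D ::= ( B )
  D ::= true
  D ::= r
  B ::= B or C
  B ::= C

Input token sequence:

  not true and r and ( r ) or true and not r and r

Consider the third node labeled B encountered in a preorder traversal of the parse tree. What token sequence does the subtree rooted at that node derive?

[B [B [C [C [C [D not [D true]]] and [D r]] and [D ( [B [C [D r]]] )]]] or [C [C [C [D true]] and [D not [D r]]] and [D r]]]

r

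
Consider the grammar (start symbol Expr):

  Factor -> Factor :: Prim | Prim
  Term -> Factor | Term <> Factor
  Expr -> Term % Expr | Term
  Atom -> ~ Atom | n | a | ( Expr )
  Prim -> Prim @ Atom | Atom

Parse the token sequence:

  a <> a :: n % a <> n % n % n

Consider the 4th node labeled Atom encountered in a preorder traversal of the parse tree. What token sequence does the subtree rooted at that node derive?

[Expr [Term [Term [Factor [Prim [Atom a]]]] <> [Factor [Factor [Prim [Atom a]]] :: [Prim [Atom n]]]] % [Expr [Term [Term [Factor [Prim [Atom a]]]] <> [Factor [Prim [Atom n]]]] % [Expr [Term [Factor [Prim [Atom n]]]] % [Expr [Term [Factor [Prim [Atom n]]]]]]]]

a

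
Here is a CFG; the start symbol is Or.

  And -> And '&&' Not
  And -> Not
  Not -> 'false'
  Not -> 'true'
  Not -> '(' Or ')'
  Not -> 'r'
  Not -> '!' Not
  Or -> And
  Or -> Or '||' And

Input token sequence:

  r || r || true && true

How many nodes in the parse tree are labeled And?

[Or [Or [Or [And [Not r]]] || [And [Not r]]] || [And [And [Not true]] && [Not true]]]

4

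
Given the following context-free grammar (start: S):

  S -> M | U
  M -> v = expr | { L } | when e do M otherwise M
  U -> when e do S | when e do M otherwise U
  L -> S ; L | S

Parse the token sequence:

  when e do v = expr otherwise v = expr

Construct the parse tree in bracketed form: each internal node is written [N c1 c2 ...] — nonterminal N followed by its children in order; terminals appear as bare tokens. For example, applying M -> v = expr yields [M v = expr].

[S [M when e do [M v = expr] otherwise [M v = expr]]]

S
M
when e do M otherwise M
when e do v = expr otherwise M
when e do v = expr otherwise v = expr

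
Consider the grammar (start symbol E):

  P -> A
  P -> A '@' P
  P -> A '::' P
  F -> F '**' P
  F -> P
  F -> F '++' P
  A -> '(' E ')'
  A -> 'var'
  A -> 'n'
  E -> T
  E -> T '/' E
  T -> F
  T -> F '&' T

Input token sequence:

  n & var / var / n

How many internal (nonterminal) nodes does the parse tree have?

19

[E [T [F [P [A n]]] & [T [F [P [A var]]]]] / [E [T [F [P [A var]]]] / [E [T [F [P [A n]]]]]]]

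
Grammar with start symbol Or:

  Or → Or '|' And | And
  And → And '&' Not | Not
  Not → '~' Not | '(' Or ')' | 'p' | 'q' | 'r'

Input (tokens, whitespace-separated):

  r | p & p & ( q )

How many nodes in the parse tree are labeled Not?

5

[Or [Or [And [Not r]]] | [And [And [And [Not p]] & [Not p]] & [Not ( [Or [And [Not q]]] )]]]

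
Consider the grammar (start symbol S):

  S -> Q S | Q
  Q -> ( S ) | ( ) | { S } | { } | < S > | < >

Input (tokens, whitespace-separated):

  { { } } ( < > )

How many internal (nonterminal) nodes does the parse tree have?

8

[S [Q { [S [Q { }]] }] [S [Q ( [S [Q < >]] )]]]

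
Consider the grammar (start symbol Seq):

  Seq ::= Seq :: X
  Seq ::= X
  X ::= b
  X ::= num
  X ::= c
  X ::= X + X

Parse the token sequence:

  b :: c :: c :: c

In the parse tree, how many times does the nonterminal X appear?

[Seq [Seq [Seq [Seq [X b]] :: [X c]] :: [X c]] :: [X c]]

4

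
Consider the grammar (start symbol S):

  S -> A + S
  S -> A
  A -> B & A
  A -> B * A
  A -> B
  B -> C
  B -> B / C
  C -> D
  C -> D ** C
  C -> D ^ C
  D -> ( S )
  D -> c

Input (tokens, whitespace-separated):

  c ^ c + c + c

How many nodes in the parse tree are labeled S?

3

[S [A [B [C [D c] ^ [C [D c]]]]] + [S [A [B [C [D c]]]] + [S [A [B [C [D c]]]]]]]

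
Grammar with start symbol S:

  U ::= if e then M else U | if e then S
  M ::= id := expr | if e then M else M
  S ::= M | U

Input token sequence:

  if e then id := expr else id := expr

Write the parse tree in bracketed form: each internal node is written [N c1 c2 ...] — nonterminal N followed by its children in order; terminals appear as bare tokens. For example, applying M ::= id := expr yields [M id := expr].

S
M
if e then M else M
if e then id := expr else M
if e then id := expr else id := expr

[S [M if e then [M id := expr] else [M id := expr]]]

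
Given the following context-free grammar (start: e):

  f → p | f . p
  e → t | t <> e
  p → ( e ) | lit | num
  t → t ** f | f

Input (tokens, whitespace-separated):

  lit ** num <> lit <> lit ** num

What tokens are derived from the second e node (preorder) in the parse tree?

lit <> lit ** num

[e [t [t [f [p lit]]] ** [f [p num]]] <> [e [t [f [p lit]]] <> [e [t [t [f [p lit]]] ** [f [p num]]]]]]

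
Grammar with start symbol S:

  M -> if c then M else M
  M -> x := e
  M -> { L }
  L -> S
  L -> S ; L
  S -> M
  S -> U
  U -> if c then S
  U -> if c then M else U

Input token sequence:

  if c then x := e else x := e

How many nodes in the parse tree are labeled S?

[S [M if c then [M x := e] else [M x := e]]]

1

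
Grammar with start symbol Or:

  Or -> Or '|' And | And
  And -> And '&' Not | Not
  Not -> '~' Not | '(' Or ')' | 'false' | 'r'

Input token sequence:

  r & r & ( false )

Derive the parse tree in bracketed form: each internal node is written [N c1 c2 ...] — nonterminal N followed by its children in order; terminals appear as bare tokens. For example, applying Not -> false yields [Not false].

Or
And
And & Not
And & Not & Not
Not & Not & Not
r & Not & Not
r & r & Not
r & r & ( Or )
r & r & ( And )
r & r & ( Not )
r & r & ( false )

[Or [And [And [And [Not r]] & [Not r]] & [Not ( [Or [And [Not false]]] )]]]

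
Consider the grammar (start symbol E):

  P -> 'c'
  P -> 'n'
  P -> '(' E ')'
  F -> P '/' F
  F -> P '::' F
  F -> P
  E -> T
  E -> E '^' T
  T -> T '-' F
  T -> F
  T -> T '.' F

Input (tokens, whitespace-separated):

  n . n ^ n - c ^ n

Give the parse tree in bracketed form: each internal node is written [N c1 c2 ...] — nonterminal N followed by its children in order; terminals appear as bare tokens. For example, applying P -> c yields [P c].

E
E ^ T
E ^ T ^ T
T ^ T ^ T
T . F ^ T ^ T
F . F ^ T ^ T
P . F ^ T ^ T
n . F ^ T ^ T
n . P ^ T ^ T
n . n ^ T ^ T
n . n ^ T - F ^ T
n . n ^ F - F ^ T
n . n ^ P - F ^ T
n . n ^ n - F ^ T
n . n ^ n - P ^ T
n . n ^ n - c ^ T
n . n ^ n - c ^ F
n . n ^ n - c ^ P
n . n ^ n - c ^ n

[E [E [E [T [T [F [P n]]] . [F [P n]]]] ^ [T [T [F [P n]]] - [F [P c]]]] ^ [T [F [P n]]]]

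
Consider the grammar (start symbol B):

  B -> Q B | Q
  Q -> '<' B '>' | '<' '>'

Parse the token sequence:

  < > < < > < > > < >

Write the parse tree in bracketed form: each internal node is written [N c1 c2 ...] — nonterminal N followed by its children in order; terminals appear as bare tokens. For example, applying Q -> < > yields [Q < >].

[B [Q < >] [B [Q < [B [Q < >] [B [Q < >]]] >] [B [Q < >]]]]

B
Q B
< > B
< > Q B
< > < B > B
< > < Q B > B
< > < < > B > B
< > < < > Q > B
< > < < > < > > B
< > < < > < > > Q
< > < < > < > > < >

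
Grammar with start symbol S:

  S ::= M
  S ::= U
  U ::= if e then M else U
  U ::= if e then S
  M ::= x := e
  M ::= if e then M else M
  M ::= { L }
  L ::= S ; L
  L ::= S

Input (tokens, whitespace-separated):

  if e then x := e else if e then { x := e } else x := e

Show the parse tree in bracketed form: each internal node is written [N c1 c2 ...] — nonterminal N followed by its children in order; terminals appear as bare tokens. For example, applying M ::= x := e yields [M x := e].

S
M
if e then M else M
if e then x := e else M
if e then x := e else if e then M else M
if e then x := e else if e then { L } else M
if e then x := e else if e then { S } else M
if e then x := e else if e then { M } else M
if e then x := e else if e then { x := e } else M
if e then x := e else if e then { x := e } else x := e

[S [M if e then [M x := e] else [M if e then [M { [L [S [M x := e]]] }] else [M x := e]]]]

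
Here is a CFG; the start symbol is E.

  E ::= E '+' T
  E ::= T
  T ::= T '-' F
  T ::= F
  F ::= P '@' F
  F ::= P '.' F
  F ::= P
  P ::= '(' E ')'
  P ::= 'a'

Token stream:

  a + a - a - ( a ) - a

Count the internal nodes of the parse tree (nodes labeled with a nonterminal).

21

[E [E [T [F [P a]]]] + [T [T [T [T [F [P a]]] - [F [P a]]] - [F [P ( [E [T [F [P a]]]] )]]] - [F [P a]]]]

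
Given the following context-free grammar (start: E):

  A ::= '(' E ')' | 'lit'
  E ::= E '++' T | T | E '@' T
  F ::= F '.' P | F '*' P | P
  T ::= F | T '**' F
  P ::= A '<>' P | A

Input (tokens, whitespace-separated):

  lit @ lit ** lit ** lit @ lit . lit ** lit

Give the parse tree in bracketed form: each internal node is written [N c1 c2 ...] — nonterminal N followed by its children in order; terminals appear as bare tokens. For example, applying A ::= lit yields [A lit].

[E [E [E [T [F [P [A lit]]]]] @ [T [T [T [F [P [A lit]]]] ** [F [P [A lit]]]] ** [F [P [A lit]]]]] @ [T [T [F [F [P [A lit]]] . [P [A lit]]]] ** [F [P [A lit]]]]]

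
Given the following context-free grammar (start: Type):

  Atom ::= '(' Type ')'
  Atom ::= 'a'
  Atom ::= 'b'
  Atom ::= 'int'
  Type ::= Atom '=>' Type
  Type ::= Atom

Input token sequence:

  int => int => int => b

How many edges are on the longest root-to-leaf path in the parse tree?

5

[Type [Atom int] => [Type [Atom int] => [Type [Atom int] => [Type [Atom b]]]]]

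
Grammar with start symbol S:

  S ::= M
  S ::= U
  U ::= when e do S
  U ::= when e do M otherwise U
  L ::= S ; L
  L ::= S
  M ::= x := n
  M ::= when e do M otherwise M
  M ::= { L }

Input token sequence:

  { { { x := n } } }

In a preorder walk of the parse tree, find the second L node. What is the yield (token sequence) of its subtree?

[S [M { [L [S [M { [L [S [M { [L [S [M x := n]]] }]]] }]]] }]]

{ x := n }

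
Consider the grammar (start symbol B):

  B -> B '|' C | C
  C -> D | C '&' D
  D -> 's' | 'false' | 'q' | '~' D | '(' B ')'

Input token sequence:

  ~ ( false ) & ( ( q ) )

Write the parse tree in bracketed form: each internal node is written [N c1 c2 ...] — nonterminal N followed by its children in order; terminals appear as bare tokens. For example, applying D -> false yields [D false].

[B [C [C [D ~ [D ( [B [C [D false]]] )]]] & [D ( [B [C [D ( [B [C [D q]]] )]]] )]]]

B
C
C & D
D & D
~ D & D
~ ( B ) & D
~ ( C ) & D
~ ( D ) & D
~ ( false ) & D
~ ( false ) & ( B )
~ ( false ) & ( C )
~ ( false ) & ( D )
~ ( false ) & ( ( B ) )
~ ( false ) & ( ( C ) )
~ ( false ) & ( ( D ) )
~ ( false ) & ( ( q ) )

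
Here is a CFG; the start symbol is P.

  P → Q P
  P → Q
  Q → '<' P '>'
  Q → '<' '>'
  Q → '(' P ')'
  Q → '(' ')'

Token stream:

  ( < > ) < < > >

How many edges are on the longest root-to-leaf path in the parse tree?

5

[P [Q ( [P [Q < >]] )] [P [Q < [P [Q < >]] >]]]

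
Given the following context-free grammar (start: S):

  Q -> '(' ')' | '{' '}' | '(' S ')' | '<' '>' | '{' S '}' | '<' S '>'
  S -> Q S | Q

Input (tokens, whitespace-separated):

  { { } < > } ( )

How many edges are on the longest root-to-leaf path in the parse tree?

[S [Q { [S [Q { }] [S [Q < >]]] }] [S [Q ( )]]]

5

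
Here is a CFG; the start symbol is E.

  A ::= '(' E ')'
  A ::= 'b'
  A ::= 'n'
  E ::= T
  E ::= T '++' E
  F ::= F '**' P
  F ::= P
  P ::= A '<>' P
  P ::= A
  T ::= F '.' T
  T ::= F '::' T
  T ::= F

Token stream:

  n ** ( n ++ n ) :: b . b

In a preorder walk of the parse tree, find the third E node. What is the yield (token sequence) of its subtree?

n

[E [T [F [F [P [A n]]] ** [P [A ( [E [T [F [P [A n]]]] ++ [E [T [F [P [A n]]]]]] )]]] :: [T [F [P [A b]]] . [T [F [P [A b]]]]]]]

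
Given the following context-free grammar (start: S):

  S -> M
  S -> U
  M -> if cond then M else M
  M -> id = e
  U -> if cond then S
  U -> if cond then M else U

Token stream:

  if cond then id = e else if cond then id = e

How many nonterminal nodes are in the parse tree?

[S [U if cond then [M id = e] else [U if cond then [S [M id = e]]]]]

6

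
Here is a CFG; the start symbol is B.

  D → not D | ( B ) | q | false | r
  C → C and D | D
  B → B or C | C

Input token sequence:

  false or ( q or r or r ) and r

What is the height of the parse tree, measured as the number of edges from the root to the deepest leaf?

9

[B [B [C [D false]]] or [C [C [D ( [B [B [B [C [D q]]] or [C [D r]]] or [C [D r]]] )]] and [D r]]]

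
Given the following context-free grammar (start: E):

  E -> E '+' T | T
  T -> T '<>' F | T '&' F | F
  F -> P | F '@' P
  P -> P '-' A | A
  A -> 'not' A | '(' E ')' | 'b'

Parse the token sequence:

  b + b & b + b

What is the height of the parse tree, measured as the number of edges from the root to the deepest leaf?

[E [E [E [T [F [P [A b]]]]] + [T [T [F [P [A b]]]] & [F [P [A b]]]]] + [T [F [P [A b]]]]]

7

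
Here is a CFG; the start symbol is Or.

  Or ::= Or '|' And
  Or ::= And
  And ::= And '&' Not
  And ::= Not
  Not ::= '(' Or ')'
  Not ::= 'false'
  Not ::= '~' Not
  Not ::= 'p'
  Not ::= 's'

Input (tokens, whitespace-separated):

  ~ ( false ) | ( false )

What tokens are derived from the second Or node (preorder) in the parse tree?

~ ( false )

[Or [Or [And [Not ~ [Not ( [Or [And [Not false]]] )]]]] | [And [Not ( [Or [And [Not false]]] )]]]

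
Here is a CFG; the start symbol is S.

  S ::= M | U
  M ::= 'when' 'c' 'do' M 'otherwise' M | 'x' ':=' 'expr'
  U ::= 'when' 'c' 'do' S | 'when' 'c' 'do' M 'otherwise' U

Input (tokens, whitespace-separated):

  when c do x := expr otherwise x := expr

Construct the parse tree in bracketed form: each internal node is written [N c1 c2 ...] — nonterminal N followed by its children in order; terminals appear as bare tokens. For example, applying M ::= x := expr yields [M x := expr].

[S [M when c do [M x := expr] otherwise [M x := expr]]]

S
M
when c do M otherwise M
when c do x := expr otherwise M
when c do x := expr otherwise x := expr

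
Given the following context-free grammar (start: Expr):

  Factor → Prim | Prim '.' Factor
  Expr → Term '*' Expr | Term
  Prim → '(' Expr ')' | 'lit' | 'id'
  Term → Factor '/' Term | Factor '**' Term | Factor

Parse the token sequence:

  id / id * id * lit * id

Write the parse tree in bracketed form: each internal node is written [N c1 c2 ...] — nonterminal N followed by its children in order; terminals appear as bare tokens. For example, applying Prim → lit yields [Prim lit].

[Expr [Term [Factor [Prim id]] / [Term [Factor [Prim id]]]] * [Expr [Term [Factor [Prim id]]] * [Expr [Term [Factor [Prim lit]]] * [Expr [Term [Factor [Prim id]]]]]]]

Expr
Term * Expr
Factor / Term * Expr
Prim / Term * Expr
id / Term * Expr
id / Factor * Expr
id / Prim * Expr
id / id * Expr
id / id * Term * Expr
id / id * Factor * Expr
id / id * Prim * Expr
id / id * id * Expr
id / id * id * Term * Expr
id / id * id * Factor * Expr
id / id * id * Prim * Expr
id / id * id * lit * Expr
id / id * id * lit * Term
id / id * id * lit * Factor
id / id * id * lit * Prim
id / id * id * lit * id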